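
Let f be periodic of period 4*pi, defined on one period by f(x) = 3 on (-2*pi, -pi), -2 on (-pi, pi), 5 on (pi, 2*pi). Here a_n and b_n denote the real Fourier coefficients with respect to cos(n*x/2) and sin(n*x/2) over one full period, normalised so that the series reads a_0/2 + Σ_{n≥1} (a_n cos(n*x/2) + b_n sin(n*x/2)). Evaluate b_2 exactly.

b_2 = (1/(2*pi)) ∫_{-2*pi}^{2*pi} f(x) sin(x) dx.
Split the integral at the breakpoints.
Directly, an antiderivative of (3) sin(x) is -3*cos(x); evaluating from -2*pi to -pi: ∫_{-2*pi}^{-pi} (3) sin(x) dx = (3) - (-3) = 6.
Directly, an antiderivative of (-2) sin(x) is 2*cos(x); evaluating from -pi to pi: ∫_{-pi}^{pi} (-2) sin(x) dx = (-2) - (-2) = 0.
Directly, an antiderivative of (5) sin(x) is -5*cos(x); evaluating from pi to 2*pi: ∫_{pi}^{2*pi} (5) sin(x) dx = (-5) - (5) = -10.
Summing the pieces and multiplying by (1/(2*pi)) gives b_2 = -2/pi.

-2/pi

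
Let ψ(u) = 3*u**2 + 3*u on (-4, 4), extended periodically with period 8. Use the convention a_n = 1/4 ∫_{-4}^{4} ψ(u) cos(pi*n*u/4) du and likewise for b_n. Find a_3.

a_3 = 1/4 ∫_{-4}^{4} ψ(u) cos(3*pi*u/4) du.
Integrating by parts twice (tabular method), an antiderivative of (3*u**2 + 3*u) cos(3*pi*u/4) is 4*u**2*sin(3*pi*u/4)/pi + 4*u*sin(3*pi*u/4)/pi + 32*u*cos(3*pi*u/4)/(3*pi**2) - 128*sin(3*pi*u/4)/(9*pi**3) + 16*cos(3*pi*u/4)/(3*pi**2); evaluating from -4 to 4: ∫_{-4}^{4} (3*u**2 + 3*u) cos(3*pi*u/4) du = (-48/pi**2) - (112/(3*pi**2)) = -256/(3*pi**2).
Hence a_3 = (1/4)·(-256/(3*pi**2)) = -64/(3*pi**2).

-64/(3*pi**2)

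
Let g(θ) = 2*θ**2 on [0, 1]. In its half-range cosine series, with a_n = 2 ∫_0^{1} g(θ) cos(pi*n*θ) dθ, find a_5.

a_5 = 2 ∫_0^{1} (2*θ**2) cos(5*pi*θ) dθ.
Integrating by parts twice (tabular method), an antiderivative of (2*θ**2) cos(5*pi*θ) is 2*θ**2*sin(5*pi*θ)/(5*pi) + 4*θ*cos(5*pi*θ)/(25*pi**2) - 4*sin(5*pi*θ)/(125*pi**3); evaluating from 0 to 1: ∫_{0}^{1} (2*θ**2) cos(5*pi*θ) dθ = (-4/(25*pi**2)) - (0) = -4/(25*pi**2).
Hence a_5 = 2·(-4/(25*pi**2)) = -8/(25*pi**2).

-8/(25*pi**2)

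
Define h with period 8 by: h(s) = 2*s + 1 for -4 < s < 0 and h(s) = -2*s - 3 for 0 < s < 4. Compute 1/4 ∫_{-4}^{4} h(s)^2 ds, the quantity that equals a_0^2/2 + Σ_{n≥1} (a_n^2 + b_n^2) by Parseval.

1/4 ∫_{-4}^{4} h(s)^2 ds = 1/4 · (824/3) = 206/3.

206/3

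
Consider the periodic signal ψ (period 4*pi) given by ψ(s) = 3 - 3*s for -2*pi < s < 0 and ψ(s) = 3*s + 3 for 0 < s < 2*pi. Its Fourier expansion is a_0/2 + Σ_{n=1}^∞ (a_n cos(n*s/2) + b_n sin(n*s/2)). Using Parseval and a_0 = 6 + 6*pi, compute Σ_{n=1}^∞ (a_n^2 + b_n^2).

Parseval: a_0^2/2 + Σ_{n≥1} (a_n^2+b_n^2) = (1/(2*pi)) ∫_{-2*pi}^{2*pi} ψ(s)^2 ds = 18 + 36*pi + 24*pi**2.
Subtract a_0^2/2 = 18*(1 + pi)**2: Σ (a_n^2+b_n^2) = 6*pi**2.

6*pi**2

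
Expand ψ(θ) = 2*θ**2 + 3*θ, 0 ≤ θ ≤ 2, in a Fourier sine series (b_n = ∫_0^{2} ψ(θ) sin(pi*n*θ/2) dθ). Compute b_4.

b_4 = ∫_0^{2} (2*θ**2 + 3*θ) sin(2*pi*θ) dθ.
Integrating by parts twice (tabular method), an antiderivative of (2*θ**2 + 3*θ) sin(2*pi*θ) is -θ**2*cos(2*pi*θ)/pi + θ*sin(2*pi*θ)/pi**2 - 3*θ*cos(2*pi*θ)/(2*pi) + 3*sin(2*pi*θ)/(4*pi**2) + cos(2*pi*θ)/(2*pi**3); evaluating from 0 to 2: ∫_{0}^{2} (2*θ**2 + 3*θ) sin(2*pi*θ) dθ = (-7/pi + 1/(2*pi**3)) - (1/(2*pi**3)) = -7/pi.
Hence b_4 = -7/pi.

-7/pi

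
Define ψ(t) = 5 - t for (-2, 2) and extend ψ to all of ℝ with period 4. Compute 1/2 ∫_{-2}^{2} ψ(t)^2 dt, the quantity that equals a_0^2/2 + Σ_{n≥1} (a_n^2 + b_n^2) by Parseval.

1/2 ∫_{-2}^{2} ψ(t)^2 dt = 1/2 · (316/3) = 158/3.

158/3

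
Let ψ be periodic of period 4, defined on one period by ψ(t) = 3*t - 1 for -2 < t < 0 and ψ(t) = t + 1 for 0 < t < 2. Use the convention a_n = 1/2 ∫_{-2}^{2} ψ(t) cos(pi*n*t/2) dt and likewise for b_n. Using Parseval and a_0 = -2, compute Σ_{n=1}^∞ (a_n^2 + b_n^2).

Parseval: a_0^2/2 + Σ_{n≥1} (a_n^2+b_n^2) = 1/2 ∫_{-2}^{2} ψ(t)^2 dt = 70/3.
Subtract a_0^2/2 = 2: Σ (a_n^2+b_n^2) = 64/3.

64/3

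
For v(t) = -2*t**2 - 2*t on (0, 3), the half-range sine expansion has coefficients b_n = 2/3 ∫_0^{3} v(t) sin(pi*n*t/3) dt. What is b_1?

-48/pi + 144/pi**3

b_1 = 2/3 ∫_0^{3} (-2*t**2 - 2*t) sin(pi*t/3) dt.
Integrating by parts twice (tabular method), an antiderivative of (-2*t**2 - 2*t) sin(pi*t/3) is 6*t**2*cos(pi*t/3)/pi - 36*t*sin(pi*t/3)/pi**2 + 6*t*cos(pi*t/3)/pi - 18*sin(pi*t/3)/pi**2 - 108*cos(pi*t/3)/pi**3; evaluating from 0 to 3: ∫_{0}^{3} (-2*t**2 - 2*t) sin(pi*t/3) dt = (-72/pi + 108/pi**3) - (-108/pi**3) = -72/pi + 216/pi**3.
Hence b_1 = (2/3)·(-72/pi + 216/pi**3) = -48/pi + 144/pi**3.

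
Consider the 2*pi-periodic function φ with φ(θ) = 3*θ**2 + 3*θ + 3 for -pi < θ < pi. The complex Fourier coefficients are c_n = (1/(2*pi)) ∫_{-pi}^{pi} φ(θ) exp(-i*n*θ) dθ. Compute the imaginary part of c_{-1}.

Since φ is real-valued, Im(c_{-1}) = -(1/(2*pi)) ∫_{-pi}^{pi} φ(θ) sin(-θ) dθ = b_{1}/2.
Integrating by parts twice (tabular method), an antiderivative of (3*θ**2 + 3*θ + 3) sin(-θ) is 3*θ**2*cos(θ) - 6*θ*sin(θ) + 3*θ*cos(θ) - 3*sin(θ) - 3*cos(θ); evaluating from -pi to pi: ∫_{-pi}^{pi} (3*θ**2 + 3*θ + 3) sin(-θ) dθ = (-3*pi**2 - 3*pi + 3) - (-3*pi**2 + 3 + 3*pi) = -6*pi.
Hence Im(c_{-1}) = (-1/(2*pi))·(-6*pi) = 3.

3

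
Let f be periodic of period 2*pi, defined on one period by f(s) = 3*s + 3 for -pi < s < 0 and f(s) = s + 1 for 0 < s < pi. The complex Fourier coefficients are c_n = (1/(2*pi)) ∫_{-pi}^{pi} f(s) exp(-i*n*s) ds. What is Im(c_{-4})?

Since f is real-valued, Im(c_{-4}) = -(1/(2*pi)) ∫_{-pi}^{pi} f(s) sin(-4*s) ds = b_{4}/2.
Split the integral at the breakpoints.
Integrating by parts (boundary term plus one more integral), an antiderivative of (3*s + 3) sin(-4*s) is 3*s*cos(4*s)/4 - 3*sin(4*s)/16 + 3*cos(4*s)/4; evaluating from -pi to 0: ∫_{-pi}^{0} (3*s + 3) sin(-4*s) ds = (3/4) - (3/4 - 3*pi/4) = 3*pi/4.
Integrating by parts (boundary term plus one more integral), an antiderivative of (s + 1) sin(-4*s) is s*cos(4*s)/4 - sin(4*s)/16 + cos(4*s)/4; evaluating from 0 to pi: ∫_{0}^{pi} (s + 1) sin(-4*s) ds = (1/4 + pi/4) - (1/4) = pi/4.
So ∫_{-pi}^{pi} f(s) sin(-4*s) ds = pi.
Hence Im(c_{-4}) = (-1/(2*pi))·(pi) = -1/2.

-1/2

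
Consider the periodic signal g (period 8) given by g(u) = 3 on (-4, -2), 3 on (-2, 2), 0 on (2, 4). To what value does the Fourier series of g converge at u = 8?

3

u = 8 differs from u = 0 by 1 full period(s), and the series is 8-periodic.
g is continuous at u = 0 with value 3, so the series converges to 3 there.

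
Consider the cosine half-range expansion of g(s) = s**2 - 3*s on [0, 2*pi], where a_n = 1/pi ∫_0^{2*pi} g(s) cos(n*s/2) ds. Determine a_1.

-16 + 24/pi

a_1 = 1/pi ∫_0^{2*pi} (s**2 - 3*s) cos(s/2) ds.
Integrating by parts twice (tabular method), an antiderivative of (s**2 - 3*s) cos(s/2) is 2*s**2*sin(s/2) - 6*s*sin(s/2) + 8*s*cos(s/2) - 16*sin(s/2) - 12*cos(s/2); evaluating from 0 to 2*pi: ∫_{0}^{2*pi} (s**2 - 3*s) cos(s/2) ds = (12 - 16*pi) - (-12) = 24 - 16*pi.
Hence a_1 = (1/pi)·(24 - 16*pi) = -16 + 24/pi.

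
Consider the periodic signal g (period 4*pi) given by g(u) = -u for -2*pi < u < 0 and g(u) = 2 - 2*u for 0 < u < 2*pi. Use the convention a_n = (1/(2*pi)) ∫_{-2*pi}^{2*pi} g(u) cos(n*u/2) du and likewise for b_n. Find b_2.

3

b_2 = (1/(2*pi)) ∫_{-2*pi}^{2*pi} g(u) sin(u) du.
Split the integral at the breakpoints.
Integrating by parts (boundary term plus one more integral), an antiderivative of (-u) sin(u) is u*cos(u) - sin(u); evaluating from -2*pi to 0: ∫_{-2*pi}^{0} (-u) sin(u) du = (0) - (-2*pi) = 2*pi.
Integrating by parts (boundary term plus one more integral), an antiderivative of (2 - 2*u) sin(u) is 2*u*cos(u) - 2*sin(u) - 2*cos(u); evaluating from 0 to 2*pi: ∫_{0}^{2*pi} (2 - 2*u) sin(u) du = (-2 + 4*pi) - (-2) = 4*pi.
Summing the pieces and multiplying by (1/(2*pi)) gives b_2 = 3.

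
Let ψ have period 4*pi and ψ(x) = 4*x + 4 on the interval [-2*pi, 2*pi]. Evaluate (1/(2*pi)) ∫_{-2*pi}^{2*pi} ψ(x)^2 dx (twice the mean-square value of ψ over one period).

(1/(2*pi)) ∫_{-2*pi}^{2*pi} ψ(x)^2 dx = (1/(2*pi)) · (64*pi + 256*pi**3/3) = 32 + 128*pi**2/3.

32 + 128*pi**2/3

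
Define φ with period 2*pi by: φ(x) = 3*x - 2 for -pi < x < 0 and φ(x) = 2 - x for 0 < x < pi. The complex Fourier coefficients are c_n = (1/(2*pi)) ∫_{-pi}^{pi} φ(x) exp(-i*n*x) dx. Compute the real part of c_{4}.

0

Since φ is real-valued, Re(c_{4}) = (1/(2*pi)) ∫_{-pi}^{pi} φ(x) cos(4*x) dx = a_{4}/2.
Split the integral at the breakpoints.
Integrating by parts (boundary term plus one more integral), an antiderivative of (3*x - 2) cos(4*x) is 3*x*sin(4*x)/4 - sin(4*x)/2 + 3*cos(4*x)/16; evaluating from -pi to 0: ∫_{-pi}^{0} (3*x - 2) cos(4*x) dx = (3/16) - (3/16) = 0.
Integrating by parts (boundary term plus one more integral), an antiderivative of (2 - x) cos(4*x) is -x*sin(4*x)/4 + sin(4*x)/2 - cos(4*x)/16; evaluating from 0 to pi: ∫_{0}^{pi} (2 - x) cos(4*x) dx = (-1/16) - (-1/16) = 0.
So ∫_{-pi}^{pi} φ(x) cos(4*x) dx = 0.
Hence Re(c_{4}) = (1/(2*pi))·(0) = 0.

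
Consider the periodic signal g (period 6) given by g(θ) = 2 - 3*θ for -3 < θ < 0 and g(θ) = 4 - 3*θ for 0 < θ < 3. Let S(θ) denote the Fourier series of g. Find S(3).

3

At θ = 3 the one-sided limits are g(3^-) = -5 and g(3^+) = 11.
By Dirichlet's theorem the series converges to their average, [(-5) + (11)]/2 = 3.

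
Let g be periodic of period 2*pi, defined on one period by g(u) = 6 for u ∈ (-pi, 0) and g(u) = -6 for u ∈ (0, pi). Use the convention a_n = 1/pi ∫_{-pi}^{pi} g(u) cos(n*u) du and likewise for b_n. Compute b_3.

-8/pi

b_3 = 1/pi ∫_{-pi}^{pi} g(u) sin(3*u) du.
g is odd and sin(3*u) is odd, so the integrand is even and b_3 = 2/pi ∫_0^{pi} g(u) sin(3*u) du.
Directly, an antiderivative of (-6) sin(3*u) is 2*cos(3*u); evaluating from 0 to pi: ∫_{0}^{pi} (-6) sin(3*u) du = (-2) - (2) = -4.
Hence b_3 = (2/pi)·(-4) = -8/pi.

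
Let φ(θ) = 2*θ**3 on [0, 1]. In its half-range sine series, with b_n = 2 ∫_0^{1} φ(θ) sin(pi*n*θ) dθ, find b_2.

b_2 = 2 ∫_0^{1} (2*θ**3) sin(2*pi*θ) dθ.
Integrating by parts three times (tabular method), an antiderivative of (2*θ**3) sin(2*pi*θ) is -θ**3*cos(2*pi*θ)/pi + 3*θ**2*sin(2*pi*θ)/(2*pi**2) + 3*θ*cos(2*pi*θ)/(2*pi**3) - 3*sin(2*pi*θ)/(4*pi**4); evaluating from 0 to 1: ∫_{0}^{1} (2*θ**3) sin(2*pi*θ) dθ = ((3/2 - pi**2)/pi**3) - (0) = (3/2 - pi**2)/pi**3.
Hence b_2 = 2·((3/2 - pi**2)/pi**3) = -2/pi + 3/pi**3.

-2/pi + 3/pi**3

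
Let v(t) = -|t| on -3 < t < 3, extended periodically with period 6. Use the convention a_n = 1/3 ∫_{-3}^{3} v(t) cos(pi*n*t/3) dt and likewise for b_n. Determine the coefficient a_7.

12/(49*pi**2)

a_7 = 1/3 ∫_{-3}^{3} v(t) cos(7*pi*t/3) dt.
v is even and cos(7*pi*t/3) is even, so the integrand is even and a_7 = 2/3 ∫_0^{3} v(t) cos(7*pi*t/3) dt.
Integrating by parts (boundary term plus one more integral), an antiderivative of (-t) cos(7*pi*t/3) is -3*t*sin(7*pi*t/3)/(7*pi) - 9*cos(7*pi*t/3)/(49*pi**2); evaluating from 0 to 3: ∫_{0}^{3} (-t) cos(7*pi*t/3) dt = (9/(49*pi**2)) - (-9/(49*pi**2)) = 18/(49*pi**2).
Hence a_7 = (2/3)·(18/(49*pi**2)) = 12/(49*pi**2).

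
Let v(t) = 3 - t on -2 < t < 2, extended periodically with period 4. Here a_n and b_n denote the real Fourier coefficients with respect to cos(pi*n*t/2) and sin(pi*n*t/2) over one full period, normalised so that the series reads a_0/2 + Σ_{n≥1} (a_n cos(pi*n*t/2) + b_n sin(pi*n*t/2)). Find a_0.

a_0 = 1/2 ∫_{-2}^{2} v(t) dt = 1/2 · (12) = 6.

6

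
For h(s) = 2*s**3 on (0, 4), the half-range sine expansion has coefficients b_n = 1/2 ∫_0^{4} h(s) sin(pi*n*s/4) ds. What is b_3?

b_3 = 1/2 ∫_0^{4} (2*s**3) sin(3*pi*s/4) ds.
Integrating by parts three times (tabular method), an antiderivative of (2*s**3) sin(3*pi*s/4) is -8*s**3*cos(3*pi*s/4)/(3*pi) + 32*s**2*sin(3*pi*s/4)/(3*pi**2) + 256*s*cos(3*pi*s/4)/(9*pi**3) - 1024*sin(3*pi*s/4)/(27*pi**4); evaluating from 0 to 4: ∫_{0}^{4} (2*s**3) sin(3*pi*s/4) ds = (512*(-2 + 3*pi**2)/(9*pi**3)) - (0) = 512*(-2 + 3*pi**2)/(9*pi**3).
Hence b_3 = (1/2)·(512*(-2 + 3*pi**2)/(9*pi**3)) = 256*(-2 + 3*pi**2)/(9*pi**3).

256*(-2 + 3*pi**2)/(9*pi**3)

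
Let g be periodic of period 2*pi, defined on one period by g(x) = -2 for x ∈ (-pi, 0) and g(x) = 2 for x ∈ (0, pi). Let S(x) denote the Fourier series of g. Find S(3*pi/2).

-2

x = 3*pi/2 differs from x = -pi/2 by 1 full period(s), and the series is 2*pi-periodic.
g is continuous at x = -pi/2 with value -2, so the series converges to -2 there.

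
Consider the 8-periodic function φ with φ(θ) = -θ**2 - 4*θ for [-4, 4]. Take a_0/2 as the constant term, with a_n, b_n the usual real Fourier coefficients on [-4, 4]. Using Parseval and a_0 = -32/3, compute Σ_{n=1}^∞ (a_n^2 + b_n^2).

9728/45

Parseval: a_0^2/2 + Σ_{n≥1} (a_n^2+b_n^2) = 1/4 ∫_{-4}^{4} φ(θ)^2 dθ = 4096/15.
Subtract a_0^2/2 = 512/9: Σ (a_n^2+b_n^2) = 9728/45.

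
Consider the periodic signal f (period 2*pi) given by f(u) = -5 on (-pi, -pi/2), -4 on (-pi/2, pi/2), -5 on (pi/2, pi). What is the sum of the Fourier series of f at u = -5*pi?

-5

u = -5*pi differs from u = -pi by -2 full period(s), and the series is 2*pi-periodic.
f is continuous at u = -pi with value -5, so the series converges to -5 there.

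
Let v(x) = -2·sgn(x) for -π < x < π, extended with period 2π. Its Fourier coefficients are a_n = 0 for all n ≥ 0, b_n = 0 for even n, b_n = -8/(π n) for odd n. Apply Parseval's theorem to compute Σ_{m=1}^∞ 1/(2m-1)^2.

pi**2/8

Parseval: Σ b_n^2 = (1/π) ∫_{-π}^{π} v(x)^2 dx = 8.
Only odd n contribute, with b_n^2 = 64/(π^2 n^2), so Σ_{m≥1} 1/(2m-1)^2 = π^2·(8)/64 = pi**2/8.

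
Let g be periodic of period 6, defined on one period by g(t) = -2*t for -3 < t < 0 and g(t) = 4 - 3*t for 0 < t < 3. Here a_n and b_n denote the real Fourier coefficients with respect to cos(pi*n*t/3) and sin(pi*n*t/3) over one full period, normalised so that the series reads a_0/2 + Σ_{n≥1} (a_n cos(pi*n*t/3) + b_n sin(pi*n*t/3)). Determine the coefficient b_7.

-1/pi

b_7 = 1/3 ∫_{-3}^{3} g(t) sin(7*pi*t/3) dt.
Split the integral at the breakpoints.
Integrating by parts (boundary term plus one more integral), an antiderivative of (-2*t) sin(7*pi*t/3) is 6*t*cos(7*pi*t/3)/(7*pi) - 18*sin(7*pi*t/3)/(49*pi**2); evaluating from -3 to 0: ∫_{-3}^{0} (-2*t) sin(7*pi*t/3) dt = (0) - (18/(7*pi)) = -18/(7*pi).
Integrating by parts (boundary term plus one more integral), an antiderivative of (4 - 3*t) sin(7*pi*t/3) is 9*t*cos(7*pi*t/3)/(7*pi) - 27*sin(7*pi*t/3)/(49*pi**2) - 12*cos(7*pi*t/3)/(7*pi); evaluating from 0 to 3: ∫_{0}^{3} (4 - 3*t) sin(7*pi*t/3) dt = (-15/(7*pi)) - (-12/(7*pi)) = -3/(7*pi).
Summing the pieces and multiplying by (1/3) gives b_7 = -1/pi.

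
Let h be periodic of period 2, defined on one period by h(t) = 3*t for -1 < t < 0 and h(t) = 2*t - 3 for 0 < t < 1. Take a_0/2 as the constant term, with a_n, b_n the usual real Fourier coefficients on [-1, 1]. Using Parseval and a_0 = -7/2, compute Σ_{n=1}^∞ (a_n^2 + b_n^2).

29/24

Parseval: a_0^2/2 + Σ_{n≥1} (a_n^2+b_n^2) = ∫_{-1}^{1} h(t)^2 dt = 22/3.
Subtract a_0^2/2 = 49/8: Σ (a_n^2+b_n^2) = 29/24.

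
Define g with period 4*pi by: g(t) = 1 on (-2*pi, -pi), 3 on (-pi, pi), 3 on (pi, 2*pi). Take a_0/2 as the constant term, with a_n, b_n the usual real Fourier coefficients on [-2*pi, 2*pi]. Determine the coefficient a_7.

a_7 = (1/(2*pi)) ∫_{-2*pi}^{2*pi} g(t) cos(7*t/2) dt.
Split the integral at the breakpoints.
Directly, an antiderivative of (1) cos(7*t/2) is 2*sin(7*t/2)/7; evaluating from -2*pi to -pi: ∫_{-2*pi}^{-pi} (1) cos(7*t/2) dt = (2/7) - (0) = 2/7.
Directly, an antiderivative of (3) cos(7*t/2) is 6*sin(7*t/2)/7; evaluating from -pi to pi: ∫_{-pi}^{pi} (3) cos(7*t/2) dt = (-6/7) - (6/7) = -12/7.
Directly, an antiderivative of (3) cos(7*t/2) is 6*sin(7*t/2)/7; evaluating from pi to 2*pi: ∫_{pi}^{2*pi} (3) cos(7*t/2) dt = (0) - (-6/7) = 6/7.
Summing the pieces and multiplying by (1/(2*pi)) gives a_7 = -2/(7*pi).

-2/(7*pi)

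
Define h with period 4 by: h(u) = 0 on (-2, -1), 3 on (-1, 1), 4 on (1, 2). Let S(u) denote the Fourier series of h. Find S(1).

At u = 1 the one-sided limits are h(1^-) = 3 and h(1^+) = 4.
By Dirichlet's theorem the series converges to their average, [(3) + (4)]/2 = 7/2.

7/2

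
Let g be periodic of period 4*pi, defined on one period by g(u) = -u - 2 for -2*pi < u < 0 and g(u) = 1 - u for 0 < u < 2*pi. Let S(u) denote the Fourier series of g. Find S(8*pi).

-1/2

u = 8*pi differs from u = 0 by 2 full period(s), and the series is 4*pi-periodic.
At u = 0 the one-sided limits are g(0^-) = -2 and g(0^+) = 1.
By Dirichlet's theorem the series converges to their average, [(-2) + (1)]/2 = -1/2.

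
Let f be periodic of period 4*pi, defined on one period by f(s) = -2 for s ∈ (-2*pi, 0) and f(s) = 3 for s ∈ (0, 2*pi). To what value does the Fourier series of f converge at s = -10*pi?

1/2

s = -10*pi differs from s = -2*pi by -2 full period(s), and the series is 4*pi-periodic.
At s = -2*pi the one-sided limits are f(-2*pi^-) = 3 and f(-2*pi^+) = -2.
By Dirichlet's theorem the series converges to their average, [(3) + (-2)]/2 = 1/2.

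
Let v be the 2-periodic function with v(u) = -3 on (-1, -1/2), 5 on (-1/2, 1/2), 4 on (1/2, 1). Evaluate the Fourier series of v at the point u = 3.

u = 3 differs from u = -1 by 2 full period(s), and the series is 2-periodic.
At u = -1 the one-sided limits are v(-1^-) = 4 and v(-1^+) = -3.
By Dirichlet's theorem the series converges to their average, [(4) + (-3)]/2 = 1/2.

1/2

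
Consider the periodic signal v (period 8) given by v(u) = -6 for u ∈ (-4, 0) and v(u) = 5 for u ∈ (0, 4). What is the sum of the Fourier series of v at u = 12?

-1/2

u = 12 differs from u = -4 by 2 full period(s), and the series is 8-periodic.
At u = -4 the one-sided limits are v(-4^-) = 5 and v(-4^+) = -6.
By Dirichlet's theorem the series converges to their average, [(5) + (-6)]/2 = -1/2.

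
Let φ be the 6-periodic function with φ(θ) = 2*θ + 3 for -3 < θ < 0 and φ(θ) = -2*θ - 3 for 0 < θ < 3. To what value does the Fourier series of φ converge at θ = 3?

θ = 3 differs from θ = -3 by 1 full period(s), and the series is 6-periodic.
At θ = -3 the one-sided limits are φ(-3^-) = -9 and φ(-3^+) = -3.
By Dirichlet's theorem the series converges to their average, [(-9) + (-3)]/2 = -6.

-6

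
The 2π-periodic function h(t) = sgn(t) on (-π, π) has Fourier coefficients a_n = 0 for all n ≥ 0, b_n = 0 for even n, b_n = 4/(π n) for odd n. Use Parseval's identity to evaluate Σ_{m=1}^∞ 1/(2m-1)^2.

pi**2/8

Parseval: Σ b_n^2 = (1/π) ∫_{-π}^{π} h(t)^2 dt = 2.
Only odd n contribute, with b_n^2 = 16/(π^2 n^2), so Σ_{m≥1} 1/(2m-1)^2 = π^2·(2)/16 = pi**2/8.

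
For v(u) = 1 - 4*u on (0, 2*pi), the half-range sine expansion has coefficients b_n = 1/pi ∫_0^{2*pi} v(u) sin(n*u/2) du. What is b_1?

b_1 = 1/pi ∫_0^{2*pi} (1 - 4*u) sin(u/2) du.
Integrating by parts (boundary term plus one more integral), an antiderivative of (1 - 4*u) sin(u/2) is 8*u*cos(u/2) - 16*sin(u/2) - 2*cos(u/2); evaluating from 0 to 2*pi: ∫_{0}^{2*pi} (1 - 4*u) sin(u/2) du = (2 - 16*pi) - (-2) = 4 - 16*pi.
Hence b_1 = (1/pi)·(4 - 16*pi) = -16 + 4/pi.

-16 + 4/pi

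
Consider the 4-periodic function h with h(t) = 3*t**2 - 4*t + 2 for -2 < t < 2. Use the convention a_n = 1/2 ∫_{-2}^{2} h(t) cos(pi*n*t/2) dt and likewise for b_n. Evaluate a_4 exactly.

3/pi**2

a_4 = 1/2 ∫_{-2}^{2} h(t) cos(2*pi*t) dt.
Integrating by parts twice (tabular method), an antiderivative of (3*t**2 - 4*t + 2) cos(2*pi*t) is 3*t**2*sin(2*pi*t)/(2*pi) - 2*t*sin(2*pi*t)/pi + 3*t*cos(2*pi*t)/(2*pi**2) - 3*sin(2*pi*t)/(4*pi**3) + sin(2*pi*t)/pi - cos(2*pi*t)/pi**2; evaluating from -2 to 2: ∫_{-2}^{2} (3*t**2 - 4*t + 2) cos(2*pi*t) dt = (2/pi**2) - (-4/pi**2) = 6/pi**2.
Hence a_4 = (1/2)·(6/pi**2) = 3/pi**2.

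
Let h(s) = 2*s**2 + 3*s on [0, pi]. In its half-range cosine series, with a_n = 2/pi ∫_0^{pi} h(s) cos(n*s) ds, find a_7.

4*(-2*pi - 3)/(49*pi)

a_7 = 2/pi ∫_0^{pi} (2*s**2 + 3*s) cos(7*s) ds.
Integrating by parts twice (tabular method), an antiderivative of (2*s**2 + 3*s) cos(7*s) is 2*s**2*sin(7*s)/7 + 3*s*sin(7*s)/7 + 4*s*cos(7*s)/49 - 4*sin(7*s)/343 + 3*cos(7*s)/49; evaluating from 0 to pi: ∫_{0}^{pi} (2*s**2 + 3*s) cos(7*s) ds = (-4*pi/49 - 3/49) - (3/49) = -4*pi/49 - 6/49.
Hence a_7 = (2/pi)·(-4*pi/49 - 6/49) = 4*(-2*pi - 3)/(49*pi).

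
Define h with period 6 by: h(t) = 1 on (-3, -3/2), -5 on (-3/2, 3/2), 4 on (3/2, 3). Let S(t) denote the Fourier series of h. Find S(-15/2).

t = -15/2 differs from t = -3/2 by -1 full period(s), and the series is 6-periodic.
At t = -3/2 the one-sided limits are h(-3/2^-) = 1 and h(-3/2^+) = -5.
By Dirichlet's theorem the series converges to their average, [(1) + (-5)]/2 = -2.

-2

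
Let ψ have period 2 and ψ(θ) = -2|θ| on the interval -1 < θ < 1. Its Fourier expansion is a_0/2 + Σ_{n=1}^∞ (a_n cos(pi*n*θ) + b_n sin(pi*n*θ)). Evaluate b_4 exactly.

b_4 = ∫_{-1}^{1} ψ(θ) sin(4*pi*θ) dθ.
ψ is even and sin(4*pi*θ) is odd, so the integrand is odd over a symmetric interval and the integral vanishes.

0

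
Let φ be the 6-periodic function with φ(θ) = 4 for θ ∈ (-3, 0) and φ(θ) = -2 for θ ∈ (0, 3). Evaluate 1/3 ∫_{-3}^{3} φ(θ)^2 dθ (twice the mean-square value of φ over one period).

1/3 ∫_{-3}^{3} φ(θ)^2 dθ = 1/3 · (60) = 20.

20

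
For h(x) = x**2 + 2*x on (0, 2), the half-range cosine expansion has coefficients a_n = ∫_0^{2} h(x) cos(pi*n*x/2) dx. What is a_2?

4/pi**2

a_2 = ∫_0^{2} (x**2 + 2*x) cos(pi*x) dx.
Integrating by parts twice (tabular method), an antiderivative of (x**2 + 2*x) cos(pi*x) is x**2*sin(pi*x)/pi + 2*x*sin(pi*x)/pi + 2*x*cos(pi*x)/pi**2 - 2*sin(pi*x)/pi**3 + 2*cos(pi*x)/pi**2; evaluating from 0 to 2: ∫_{0}^{2} (x**2 + 2*x) cos(pi*x) dx = (6/pi**2) - (2/pi**2) = 4/pi**2.
Hence a_2 = 4/pi**2.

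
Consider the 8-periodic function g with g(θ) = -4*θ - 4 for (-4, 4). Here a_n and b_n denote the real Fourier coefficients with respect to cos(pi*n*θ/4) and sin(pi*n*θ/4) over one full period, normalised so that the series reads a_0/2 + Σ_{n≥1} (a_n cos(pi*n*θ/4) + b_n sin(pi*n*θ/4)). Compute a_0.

-8

a_0 = 1/4 ∫_{-4}^{4} g(θ) dθ = 1/4 · (-32) = -8.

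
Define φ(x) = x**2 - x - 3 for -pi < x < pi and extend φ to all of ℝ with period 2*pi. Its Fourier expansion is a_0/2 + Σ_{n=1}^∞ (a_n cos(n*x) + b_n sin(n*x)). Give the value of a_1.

-4

a_1 = 1/pi ∫_{-pi}^{pi} φ(x) cos(x) dx.
Integrating by parts twice (tabular method), an antiderivative of (x**2 - x - 3) cos(x) is x**2*sin(x) - x*sin(x) + 2*x*cos(x) - 5*sin(x) - cos(x); evaluating from -pi to pi: ∫_{-pi}^{pi} (x**2 - x - 3) cos(x) dx = (1 - 2*pi) - (1 + 2*pi) = -4*pi.
Hence a_1 = (1/pi)·(-4*pi) = -4.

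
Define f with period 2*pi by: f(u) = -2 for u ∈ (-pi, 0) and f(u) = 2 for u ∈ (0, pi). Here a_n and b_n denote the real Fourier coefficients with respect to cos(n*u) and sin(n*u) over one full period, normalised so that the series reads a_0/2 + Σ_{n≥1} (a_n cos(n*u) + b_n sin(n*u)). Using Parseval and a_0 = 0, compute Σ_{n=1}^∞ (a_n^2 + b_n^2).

Parseval: a_0^2/2 + Σ_{n≥1} (a_n^2+b_n^2) = 1/pi ∫_{-pi}^{pi} f(u)^2 du = 8.
Subtract a_0^2/2 = 0: Σ (a_n^2+b_n^2) = 8.

8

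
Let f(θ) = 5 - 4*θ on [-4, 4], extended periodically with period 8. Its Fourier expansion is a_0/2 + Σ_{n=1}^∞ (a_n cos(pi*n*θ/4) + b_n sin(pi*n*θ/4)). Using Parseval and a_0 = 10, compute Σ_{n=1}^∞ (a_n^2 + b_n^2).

512/3

Parseval: a_0^2/2 + Σ_{n≥1} (a_n^2+b_n^2) = 1/4 ∫_{-4}^{4} f(θ)^2 dθ = 662/3.
Subtract a_0^2/2 = 50: Σ (a_n^2+b_n^2) = 512/3.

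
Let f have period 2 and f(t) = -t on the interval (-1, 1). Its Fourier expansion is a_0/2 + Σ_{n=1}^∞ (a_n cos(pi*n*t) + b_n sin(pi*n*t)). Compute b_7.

b_7 = ∫_{-1}^{1} f(t) sin(7*pi*t) dt.
f is odd and sin(7*pi*t) is odd, so the integrand is even and b_7 = 2 ∫_0^{1} f(t) sin(7*pi*t) dt.
Integrating by parts (boundary term plus one more integral), an antiderivative of (-t) sin(7*pi*t) is t*cos(7*pi*t)/(7*pi) - sin(7*pi*t)/(49*pi**2); evaluating from 0 to 1: ∫_{0}^{1} (-t) sin(7*pi*t) dt = (-1/(7*pi)) - (0) = -1/(7*pi).
Hence b_7 = 2·(-1/(7*pi)) = -2/(7*pi).

-2/(7*pi)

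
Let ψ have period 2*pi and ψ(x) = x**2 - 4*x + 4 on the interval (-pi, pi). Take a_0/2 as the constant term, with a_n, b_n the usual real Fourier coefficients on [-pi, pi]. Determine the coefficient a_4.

1/4

a_4 = 1/pi ∫_{-pi}^{pi} ψ(x) cos(4*x) dx.
Integrating by parts twice (tabular method), an antiderivative of (x**2 - 4*x + 4) cos(4*x) is x**2*sin(4*x)/4 - x*sin(4*x) + x*cos(4*x)/8 + 31*sin(4*x)/32 - cos(4*x)/4; evaluating from -pi to pi: ∫_{-pi}^{pi} (x**2 - 4*x + 4) cos(4*x) dx = (-1/4 + pi/8) - (-pi/8 - 1/4) = pi/4.
Hence a_4 = (1/pi)·(pi/4) = 1/4.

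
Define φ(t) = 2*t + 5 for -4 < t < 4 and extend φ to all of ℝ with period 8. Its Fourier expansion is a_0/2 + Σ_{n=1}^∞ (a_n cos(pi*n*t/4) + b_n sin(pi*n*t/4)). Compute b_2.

b_2 = 1/4 ∫_{-4}^{4} φ(t) sin(pi*t/2) dt.
Integrating by parts (boundary term plus one more integral), an antiderivative of (2*t + 5) sin(pi*t/2) is -4*t*cos(pi*t/2)/pi + 8*sin(pi*t/2)/pi**2 - 10*cos(pi*t/2)/pi; evaluating from -4 to 4: ∫_{-4}^{4} (2*t + 5) sin(pi*t/2) dt = (-26/pi) - (6/pi) = -32/pi.
Hence b_2 = (1/4)·(-32/pi) = -8/pi.

-8/pi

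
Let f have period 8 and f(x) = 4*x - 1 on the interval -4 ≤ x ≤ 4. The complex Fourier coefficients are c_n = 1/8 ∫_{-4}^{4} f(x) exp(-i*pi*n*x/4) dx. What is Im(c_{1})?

Since f is real-valued, Im(c_{1}) = -1/8 ∫_{-4}^{4} f(x) sin(pi*x/4) dx = -b_{1}/2.
Integrating by parts (boundary term plus one more integral), an antiderivative of (4*x - 1) sin(pi*x/4) is -16*x*cos(pi*x/4)/pi + 64*sin(pi*x/4)/pi**2 + 4*cos(pi*x/4)/pi; evaluating from -4 to 4: ∫_{-4}^{4} (4*x - 1) sin(pi*x/4) dx = (60/pi) - (-68/pi) = 128/pi.
Hence Im(c_{1}) = (-1/8)·(128/pi) = -16/pi.

-16/pi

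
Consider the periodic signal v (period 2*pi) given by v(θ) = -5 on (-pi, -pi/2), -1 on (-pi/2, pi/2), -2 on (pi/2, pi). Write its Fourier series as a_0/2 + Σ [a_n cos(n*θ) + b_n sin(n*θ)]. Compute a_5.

a_5 = 1/pi ∫_{-pi}^{pi} v(θ) cos(5*θ) dθ.
Split the integral at the breakpoints.
Directly, an antiderivative of (-5) cos(5*θ) is -sin(5*θ); evaluating from -pi to -pi/2: ∫_{-pi}^{-pi/2} (-5) cos(5*θ) dθ = (1) - (0) = 1.
Directly, an antiderivative of (-1) cos(5*θ) is -sin(5*θ)/5; evaluating from -pi/2 to pi/2: ∫_{-pi/2}^{pi/2} (-1) cos(5*θ) dθ = (-1/5) - (1/5) = -2/5.
Directly, an antiderivative of (-2) cos(5*θ) is -2*sin(5*θ)/5; evaluating from pi/2 to pi: ∫_{pi/2}^{pi} (-2) cos(5*θ) dθ = (0) - (-2/5) = 2/5.
Summing the pieces and multiplying by (1/pi) gives a_5 = 1/pi.

1/pi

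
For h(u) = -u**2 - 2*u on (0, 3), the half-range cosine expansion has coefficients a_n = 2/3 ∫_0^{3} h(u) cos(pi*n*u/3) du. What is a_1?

60/pi**2

a_1 = 2/3 ∫_0^{3} (-u**2 - 2*u) cos(pi*u/3) du.
Integrating by parts twice (tabular method), an antiderivative of (-u**2 - 2*u) cos(pi*u/3) is -3*u**2*sin(pi*u/3)/pi - 6*u*sin(pi*u/3)/pi - 18*u*cos(pi*u/3)/pi**2 + 54*sin(pi*u/3)/pi**3 - 18*cos(pi*u/3)/pi**2; evaluating from 0 to 3: ∫_{0}^{3} (-u**2 - 2*u) cos(pi*u/3) du = (72/pi**2) - (-18/pi**2) = 90/pi**2.
Hence a_1 = (2/3)·(90/pi**2) = 60/pi**2.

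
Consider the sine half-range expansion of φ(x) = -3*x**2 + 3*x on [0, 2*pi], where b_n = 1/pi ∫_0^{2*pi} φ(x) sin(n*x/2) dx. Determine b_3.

b_3 = 1/pi ∫_0^{2*pi} (-3*x**2 + 3*x) sin(3*x/2) dx.
Integrating by parts twice (tabular method), an antiderivative of (-3*x**2 + 3*x) sin(3*x/2) is 2*x**2*cos(3*x/2) - 8*x*sin(3*x/2)/3 - 2*x*cos(3*x/2) + 4*sin(3*x/2)/3 - 16*cos(3*x/2)/9; evaluating from 0 to 2*pi: ∫_{0}^{2*pi} (-3*x**2 + 3*x) sin(3*x/2) dx = (-8*pi**2 + 16/9 + 4*pi) - (-16/9) = -8*pi**2 + 32/9 + 4*pi.
Hence b_3 = (1/pi)·(-8*pi**2 + 32/9 + 4*pi) = -8*pi + 32/(9*pi) + 4.

-8*pi + 32/(9*pi) + 4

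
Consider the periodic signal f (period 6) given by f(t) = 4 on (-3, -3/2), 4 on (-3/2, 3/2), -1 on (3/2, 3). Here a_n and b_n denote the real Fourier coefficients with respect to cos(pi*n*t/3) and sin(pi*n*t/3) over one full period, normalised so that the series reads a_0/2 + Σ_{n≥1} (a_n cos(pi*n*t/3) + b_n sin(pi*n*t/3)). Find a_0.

a_0 = 1/3 ∫_{-3}^{3} f(t) dt = 1/3 · (33/2) = 11/2.

11/2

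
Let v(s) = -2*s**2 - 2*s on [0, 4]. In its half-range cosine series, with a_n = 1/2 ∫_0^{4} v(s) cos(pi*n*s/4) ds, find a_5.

a_5 = 1/2 ∫_0^{4} (-2*s**2 - 2*s) cos(5*pi*s/4) ds.
Integrating by parts twice (tabular method), an antiderivative of (-2*s**2 - 2*s) cos(5*pi*s/4) is -8*s**2*sin(5*pi*s/4)/(5*pi) - 8*s*sin(5*pi*s/4)/(5*pi) - 64*s*cos(5*pi*s/4)/(25*pi**2) + 256*sin(5*pi*s/4)/(125*pi**3) - 32*cos(5*pi*s/4)/(25*pi**2); evaluating from 0 to 4: ∫_{0}^{4} (-2*s**2 - 2*s) cos(5*pi*s/4) ds = (288/(25*pi**2)) - (-32/(25*pi**2)) = 64/(5*pi**2).
Hence a_5 = (1/2)·(64/(5*pi**2)) = 32/(5*pi**2).

32/(5*pi**2)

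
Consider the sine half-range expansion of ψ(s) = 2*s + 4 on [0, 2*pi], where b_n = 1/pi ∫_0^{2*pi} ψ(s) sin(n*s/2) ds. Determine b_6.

-4/3

b_6 = 1/pi ∫_0^{2*pi} (2*s + 4) sin(3*s) ds.
Integrating by parts (boundary term plus one more integral), an antiderivative of (2*s + 4) sin(3*s) is -2*s*cos(3*s)/3 + 2*sin(3*s)/9 - 4*cos(3*s)/3; evaluating from 0 to 2*pi: ∫_{0}^{2*pi} (2*s + 4) sin(3*s) ds = (-4*pi/3 - 4/3) - (-4/3) = -4*pi/3.
Hence b_6 = (1/pi)·(-4*pi/3) = -4/3.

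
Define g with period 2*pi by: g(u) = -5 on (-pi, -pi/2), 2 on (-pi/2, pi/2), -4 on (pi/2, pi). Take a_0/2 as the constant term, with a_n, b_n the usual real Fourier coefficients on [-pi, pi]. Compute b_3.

b_3 = 1/pi ∫_{-pi}^{pi} g(u) sin(3*u) du.
Split the integral at the breakpoints.
Directly, an antiderivative of (-5) sin(3*u) is 5*cos(3*u)/3; evaluating from -pi to -pi/2: ∫_{-pi}^{-pi/2} (-5) sin(3*u) du = (0) - (-5/3) = 5/3.
Directly, an antiderivative of (2) sin(3*u) is -2*cos(3*u)/3; evaluating from -pi/2 to pi/2: ∫_{-pi/2}^{pi/2} (2) sin(3*u) du = (0) - (0) = 0.
Directly, an antiderivative of (-4) sin(3*u) is 4*cos(3*u)/3; evaluating from pi/2 to pi: ∫_{pi/2}^{pi} (-4) sin(3*u) du = (-4/3) - (0) = -4/3.
Summing the pieces and multiplying by (1/pi) gives b_3 = 1/(3*pi).

1/(3*pi)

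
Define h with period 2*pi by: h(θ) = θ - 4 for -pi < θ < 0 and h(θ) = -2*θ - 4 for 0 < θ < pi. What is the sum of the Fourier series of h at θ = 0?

-4

h is continuous at θ = 0 with value -4, so the series converges to -4 there.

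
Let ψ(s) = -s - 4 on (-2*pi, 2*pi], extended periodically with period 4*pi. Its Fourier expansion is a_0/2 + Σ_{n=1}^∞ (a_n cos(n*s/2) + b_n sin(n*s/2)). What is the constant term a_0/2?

a_0 = (1/(2*pi)) ∫_{-2*pi}^{2*pi} ψ(s) ds = (1/(2*pi)) · (-16*pi) = -8.
So the constant term a_0/2 = -4.

-4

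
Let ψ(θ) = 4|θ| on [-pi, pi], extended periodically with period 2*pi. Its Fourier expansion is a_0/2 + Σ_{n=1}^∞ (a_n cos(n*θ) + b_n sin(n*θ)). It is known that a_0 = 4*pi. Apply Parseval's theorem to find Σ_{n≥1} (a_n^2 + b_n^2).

8*pi**2/3

Parseval: a_0^2/2 + Σ_{n≥1} (a_n^2+b_n^2) = 1/pi ∫_{-pi}^{pi} ψ(θ)^2 dθ = 32*pi**2/3.
Subtract a_0^2/2 = 8*pi**2: Σ (a_n^2+b_n^2) = 8*pi**2/3.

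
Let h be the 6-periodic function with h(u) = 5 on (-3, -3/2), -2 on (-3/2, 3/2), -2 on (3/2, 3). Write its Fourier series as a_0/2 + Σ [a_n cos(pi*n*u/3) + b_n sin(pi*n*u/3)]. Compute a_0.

a_0 = 1/3 ∫_{-3}^{3} h(u) du = 1/3 · (-3/2) = -1/2.

-1/2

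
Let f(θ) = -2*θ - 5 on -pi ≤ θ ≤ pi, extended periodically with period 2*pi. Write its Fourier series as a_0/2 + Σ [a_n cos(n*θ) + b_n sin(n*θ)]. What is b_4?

b_4 = 1/pi ∫_{-pi}^{pi} f(θ) sin(4*θ) dθ.
Integrating by parts (boundary term plus one more integral), an antiderivative of (-2*θ - 5) sin(4*θ) is θ*cos(4*θ)/2 - sin(4*θ)/8 + 5*cos(4*θ)/4; evaluating from -pi to pi: ∫_{-pi}^{pi} (-2*θ - 5) sin(4*θ) dθ = (5/4 + pi/2) - (5/4 - pi/2) = pi.
Hence b_4 = (1/pi)·(pi) = 1.

1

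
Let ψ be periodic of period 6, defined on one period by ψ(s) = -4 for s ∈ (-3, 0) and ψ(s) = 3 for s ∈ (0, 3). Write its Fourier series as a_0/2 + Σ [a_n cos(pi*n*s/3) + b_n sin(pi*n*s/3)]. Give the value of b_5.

14/(5*pi)

b_5 = 1/3 ∫_{-3}^{3} ψ(s) sin(5*pi*s/3) ds.
Split the integral at the breakpoints.
Directly, an antiderivative of (-4) sin(5*pi*s/3) is 12*cos(5*pi*s/3)/(5*pi); evaluating from -3 to 0: ∫_{-3}^{0} (-4) sin(5*pi*s/3) ds = (12/(5*pi)) - (-12/(5*pi)) = 24/(5*pi).
Directly, an antiderivative of (3) sin(5*pi*s/3) is -9*cos(5*pi*s/3)/(5*pi); evaluating from 0 to 3: ∫_{0}^{3} (3) sin(5*pi*s/3) ds = (9/(5*pi)) - (-9/(5*pi)) = 18/(5*pi).
Summing the pieces and multiplying by (1/3) gives b_5 = 14/(5*pi).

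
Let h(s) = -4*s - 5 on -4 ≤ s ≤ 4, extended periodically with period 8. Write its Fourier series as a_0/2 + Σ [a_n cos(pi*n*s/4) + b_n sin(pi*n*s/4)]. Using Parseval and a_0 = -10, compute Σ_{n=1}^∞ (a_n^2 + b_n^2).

512/3

Parseval: a_0^2/2 + Σ_{n≥1} (a_n^2+b_n^2) = 1/4 ∫_{-4}^{4} h(s)^2 ds = 662/3.
Subtract a_0^2/2 = 50: Σ (a_n^2+b_n^2) = 512/3.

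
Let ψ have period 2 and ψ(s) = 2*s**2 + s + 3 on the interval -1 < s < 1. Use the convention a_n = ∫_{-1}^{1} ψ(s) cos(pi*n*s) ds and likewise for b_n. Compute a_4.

1/(2*pi**2)

a_4 = ∫_{-1}^{1} ψ(s) cos(4*pi*s) ds.
Integrating by parts twice (tabular method), an antiderivative of (2*s**2 + s + 3) cos(4*pi*s) is s**2*sin(4*pi*s)/(2*pi) + s*sin(4*pi*s)/(4*pi) + s*cos(4*pi*s)/(4*pi**2) - sin(4*pi*s)/(16*pi**3) + 3*sin(4*pi*s)/(4*pi) + cos(4*pi*s)/(16*pi**2); evaluating from -1 to 1: ∫_{-1}^{1} (2*s**2 + s + 3) cos(4*pi*s) ds = (5/(16*pi**2)) - (-3/(16*pi**2)) = 1/(2*pi**2).
Hence a_4 = 1/(2*pi**2).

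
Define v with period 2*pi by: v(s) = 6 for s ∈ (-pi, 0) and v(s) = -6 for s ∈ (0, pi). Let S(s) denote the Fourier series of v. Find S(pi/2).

-6

v is continuous at s = pi/2 with value -6, so the series converges to -6 there.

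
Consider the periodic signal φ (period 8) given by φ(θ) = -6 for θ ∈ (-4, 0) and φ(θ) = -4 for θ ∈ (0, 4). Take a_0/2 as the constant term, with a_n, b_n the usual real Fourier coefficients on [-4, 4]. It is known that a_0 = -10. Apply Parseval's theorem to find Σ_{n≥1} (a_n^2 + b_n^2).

Parseval: a_0^2/2 + Σ_{n≥1} (a_n^2+b_n^2) = 1/4 ∫_{-4}^{4} φ(θ)^2 dθ = 52.
Subtract a_0^2/2 = 50: Σ (a_n^2+b_n^2) = 2.

2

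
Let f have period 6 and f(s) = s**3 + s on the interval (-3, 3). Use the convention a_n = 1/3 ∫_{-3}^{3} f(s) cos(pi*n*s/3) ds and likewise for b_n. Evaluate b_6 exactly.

-10/pi + 3/(2*pi**3)

b_6 = 1/3 ∫_{-3}^{3} f(s) sin(2*pi*s) ds.
f is odd and sin(2*pi*s) is odd, so the integrand is even and b_6 = 2/3 ∫_0^{3} f(s) sin(2*pi*s) ds.
Integrating by parts three times (tabular method), an antiderivative of (s**3 + s) sin(2*pi*s) is -s**3*cos(2*pi*s)/(2*pi) + 3*s**2*sin(2*pi*s)/(4*pi**2) - s*cos(2*pi*s)/(2*pi) + 3*s*cos(2*pi*s)/(4*pi**3) - 3*sin(2*pi*s)/(8*pi**4) + sin(2*pi*s)/(4*pi**2); evaluating from 0 to 3: ∫_{0}^{3} (s**3 + s) sin(2*pi*s) ds = (-15/pi + 9/(4*pi**3)) - (0) = -15/pi + 9/(4*pi**3).
Hence b_6 = (2/3)·(-15/pi + 9/(4*pi**3)) = -10/pi + 3/(2*pi**3).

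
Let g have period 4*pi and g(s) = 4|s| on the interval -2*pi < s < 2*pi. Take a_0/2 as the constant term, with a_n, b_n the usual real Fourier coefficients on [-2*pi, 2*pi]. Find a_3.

-32/(9*pi)

a_3 = (1/(2*pi)) ∫_{-2*pi}^{2*pi} g(s) cos(3*s/2) ds.
g is even and cos(3*s/2) is even, so the integrand is even and a_3 = 1/pi ∫_0^{2*pi} g(s) cos(3*s/2) ds.
Integrating by parts (boundary term plus one more integral), an antiderivative of (4*s) cos(3*s/2) is 8*s*sin(3*s/2)/3 + 16*cos(3*s/2)/9; evaluating from 0 to 2*pi: ∫_{0}^{2*pi} (4*s) cos(3*s/2) ds = (-16/9) - (16/9) = -32/9.
Hence a_3 = (1/pi)·(-32/9) = -32/(9*pi).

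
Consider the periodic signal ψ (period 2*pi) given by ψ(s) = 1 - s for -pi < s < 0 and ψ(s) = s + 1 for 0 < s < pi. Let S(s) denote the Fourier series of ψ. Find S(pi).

1 + pi

s = pi differs from s = -pi by 1 full period(s), and the series is 2*pi-periodic.
ψ is continuous at s = -pi with value 1 + pi, so the series converges to 1 + pi there.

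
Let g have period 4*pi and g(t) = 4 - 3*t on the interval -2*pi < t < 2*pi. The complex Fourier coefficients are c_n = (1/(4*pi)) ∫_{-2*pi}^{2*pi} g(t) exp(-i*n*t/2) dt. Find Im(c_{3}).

Since g is real-valued, Im(c_{3}) = -(1/(4*pi)) ∫_{-2*pi}^{2*pi} g(t) sin(3*t/2) dt = -b_{3}/2.
Integrating by parts (boundary term plus one more integral), an antiderivative of (4 - 3*t) sin(3*t/2) is 2*t*cos(3*t/2) - 4*sin(3*t/2)/3 - 8*cos(3*t/2)/3; evaluating from -2*pi to 2*pi: ∫_{-2*pi}^{2*pi} (4 - 3*t) sin(3*t/2) dt = (8/3 - 4*pi) - (8/3 + 4*pi) = -8*pi.
Hence Im(c_{3}) = (-1/(4*pi))·(-8*pi) = 2.

2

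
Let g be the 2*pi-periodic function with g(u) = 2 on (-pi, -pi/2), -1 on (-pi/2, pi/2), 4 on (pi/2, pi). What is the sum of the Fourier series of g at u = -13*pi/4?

4

u = -13*pi/4 differs from u = 3*pi/4 by -2 full period(s), and the series is 2*pi-periodic.
g is continuous at u = 3*pi/4 with value 4, so the series converges to 4 there.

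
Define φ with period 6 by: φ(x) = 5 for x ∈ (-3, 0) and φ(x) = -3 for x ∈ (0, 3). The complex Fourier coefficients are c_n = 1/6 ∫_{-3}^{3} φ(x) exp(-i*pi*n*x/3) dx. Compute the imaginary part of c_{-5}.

Since φ is real-valued, Im(c_{-5}) = -1/6 ∫_{-3}^{3} φ(x) sin(-5*pi*x/3) dx = b_{5}/2.
Split the integral at the breakpoints.
Directly, an antiderivative of (5) sin(-5*pi*x/3) is 3*cos(5*pi*x/3)/pi; evaluating from -3 to 0: ∫_{-3}^{0} (5) sin(-5*pi*x/3) dx = (3/pi) - (-3/pi) = 6/pi.
Directly, an antiderivative of (-3) sin(-5*pi*x/3) is -9*cos(5*pi*x/3)/(5*pi); evaluating from 0 to 3: ∫_{0}^{3} (-3) sin(-5*pi*x/3) dx = (9/(5*pi)) - (-9/(5*pi)) = 18/(5*pi).
So ∫_{-3}^{3} φ(x) sin(-5*pi*x/3) dx = 48/(5*pi).
Hence Im(c_{-5}) = (-1/6)·(48/(5*pi)) = -8/(5*pi).

-8/(5*pi)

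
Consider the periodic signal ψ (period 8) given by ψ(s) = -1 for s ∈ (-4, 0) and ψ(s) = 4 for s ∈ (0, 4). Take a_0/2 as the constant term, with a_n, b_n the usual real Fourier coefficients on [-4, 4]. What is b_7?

b_7 = 1/4 ∫_{-4}^{4} ψ(s) sin(7*pi*s/4) ds.
Split the integral at the breakpoints.
Directly, an antiderivative of (-1) sin(7*pi*s/4) is 4*cos(7*pi*s/4)/(7*pi); evaluating from -4 to 0: ∫_{-4}^{0} (-1) sin(7*pi*s/4) ds = (4/(7*pi)) - (-4/(7*pi)) = 8/(7*pi).
Directly, an antiderivative of (4) sin(7*pi*s/4) is -16*cos(7*pi*s/4)/(7*pi); evaluating from 0 to 4: ∫_{0}^{4} (4) sin(7*pi*s/4) ds = (16/(7*pi)) - (-16/(7*pi)) = 32/(7*pi).
Summing the pieces and multiplying by (1/4) gives b_7 = 10/(7*pi).

10/(7*pi)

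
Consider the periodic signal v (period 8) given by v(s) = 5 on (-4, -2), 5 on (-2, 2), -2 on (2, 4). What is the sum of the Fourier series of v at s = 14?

5

s = 14 differs from s = -2 by 2 full period(s), and the series is 8-periodic.
v is continuous at s = -2 with value 5, so the series converges to 5 there.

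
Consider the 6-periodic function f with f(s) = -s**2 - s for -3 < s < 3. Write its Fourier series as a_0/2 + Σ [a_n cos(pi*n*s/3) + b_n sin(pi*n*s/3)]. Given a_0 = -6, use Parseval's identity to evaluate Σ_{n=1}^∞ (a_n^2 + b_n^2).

Parseval: a_0^2/2 + Σ_{n≥1} (a_n^2+b_n^2) = 1/3 ∫_{-3}^{3} f(s)^2 ds = 192/5.
Subtract a_0^2/2 = 18: Σ (a_n^2+b_n^2) = 102/5.

102/5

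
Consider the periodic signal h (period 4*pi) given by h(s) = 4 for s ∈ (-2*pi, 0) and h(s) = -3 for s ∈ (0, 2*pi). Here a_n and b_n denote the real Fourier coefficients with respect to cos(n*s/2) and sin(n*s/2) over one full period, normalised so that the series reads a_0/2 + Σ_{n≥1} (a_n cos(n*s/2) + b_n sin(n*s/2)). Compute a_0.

a_0 = (1/(2*pi)) ∫_{-2*pi}^{2*pi} h(s) ds = (1/(2*pi)) · (2*pi) = 1.

1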